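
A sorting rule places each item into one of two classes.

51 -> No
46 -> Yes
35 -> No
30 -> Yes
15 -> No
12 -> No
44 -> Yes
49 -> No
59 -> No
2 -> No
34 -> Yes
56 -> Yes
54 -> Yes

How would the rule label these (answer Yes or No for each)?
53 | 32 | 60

One predicate separates the groups cleanly: even AND at least 15.
53: 53 is odd, 53 ≥ 15, does not satisfy this → No. 32: 32 is even, 32 ≥ 15, satisfies this → Yes. 60: 60 is even, 60 ≥ 15, satisfies this → Yes.

No, Yes, Yes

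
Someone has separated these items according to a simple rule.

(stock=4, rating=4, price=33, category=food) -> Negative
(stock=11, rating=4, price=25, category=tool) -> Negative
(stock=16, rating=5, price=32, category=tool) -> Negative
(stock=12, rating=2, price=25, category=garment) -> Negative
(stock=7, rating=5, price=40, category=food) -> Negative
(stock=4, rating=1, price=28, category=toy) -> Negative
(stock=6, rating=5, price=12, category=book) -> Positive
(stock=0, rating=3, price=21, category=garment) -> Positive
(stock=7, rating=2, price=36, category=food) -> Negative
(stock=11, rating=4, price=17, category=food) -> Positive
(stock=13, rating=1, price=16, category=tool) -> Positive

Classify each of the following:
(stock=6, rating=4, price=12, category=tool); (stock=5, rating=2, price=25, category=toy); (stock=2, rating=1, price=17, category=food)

All 'Positive' examples share one property — price ≤ 21 — and every 'Negative' example lacks it.
(stock=6, rating=4, price=12, category=tool): Positive (price = 12).
(stock=5, rating=2, price=25, category=toy): Negative (price = 25).
(stock=2, rating=1, price=17, category=food): Positive (price = 17).

Positive, Negative, Positive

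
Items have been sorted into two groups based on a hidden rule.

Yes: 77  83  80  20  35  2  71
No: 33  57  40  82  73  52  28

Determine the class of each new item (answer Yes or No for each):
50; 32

Yes, Yes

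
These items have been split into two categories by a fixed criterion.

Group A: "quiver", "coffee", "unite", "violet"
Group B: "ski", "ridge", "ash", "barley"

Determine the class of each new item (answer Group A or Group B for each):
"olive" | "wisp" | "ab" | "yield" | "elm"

All 'Group A' examples share one property — has ≥ 3 vowels — and every 'Group B' example lacks it.
Group A: "olive", since 3 vowels. Group B: "wisp", since 1 vowel. Group B: "ab", since 1 vowel. Group B: "yield", since 2 vowels. Group B: "elm", since 1 vowel.

Group A, Group B, Group B, Group B, Group B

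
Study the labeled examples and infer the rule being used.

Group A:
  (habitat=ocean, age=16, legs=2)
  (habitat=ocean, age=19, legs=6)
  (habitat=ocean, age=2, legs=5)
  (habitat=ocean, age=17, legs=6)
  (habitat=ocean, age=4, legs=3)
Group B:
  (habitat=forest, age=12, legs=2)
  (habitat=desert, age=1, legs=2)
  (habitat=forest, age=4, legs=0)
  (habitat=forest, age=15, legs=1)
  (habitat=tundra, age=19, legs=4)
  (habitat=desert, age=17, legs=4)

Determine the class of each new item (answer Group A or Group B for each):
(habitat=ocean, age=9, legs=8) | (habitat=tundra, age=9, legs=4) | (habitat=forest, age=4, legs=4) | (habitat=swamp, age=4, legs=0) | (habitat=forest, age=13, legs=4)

Checking candidate rules against both groups, what survives is: habitat is ocean.

Group A, Group B, Group B, Group B, Group B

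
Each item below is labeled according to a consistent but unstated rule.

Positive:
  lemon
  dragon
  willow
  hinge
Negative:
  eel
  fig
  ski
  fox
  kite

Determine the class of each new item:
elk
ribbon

'Positive' ⟺ length ≥ 5.
elk: length 3 — doesn't qualify, so Negative.
ribbon: length 6 — qualifies, so Positive.

Negative, Positive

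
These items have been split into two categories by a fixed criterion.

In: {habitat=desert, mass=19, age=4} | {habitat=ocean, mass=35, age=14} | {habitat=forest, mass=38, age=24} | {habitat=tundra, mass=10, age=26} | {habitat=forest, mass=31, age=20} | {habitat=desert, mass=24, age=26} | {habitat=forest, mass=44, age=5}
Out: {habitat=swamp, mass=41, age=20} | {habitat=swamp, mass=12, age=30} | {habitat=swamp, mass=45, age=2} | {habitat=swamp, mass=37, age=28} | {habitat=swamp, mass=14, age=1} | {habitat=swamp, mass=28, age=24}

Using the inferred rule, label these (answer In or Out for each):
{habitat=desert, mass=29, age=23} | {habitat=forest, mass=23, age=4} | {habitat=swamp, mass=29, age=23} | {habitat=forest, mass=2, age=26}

In, In, Out, In

'In' ⟺ habitat is not swamp.
{habitat=desert, mass=29, age=23}: habitat is desert — fits, so In. {habitat=forest, mass=23, age=4}: habitat is forest — fits, so In. {habitat=swamp, mass=29, age=23}: habitat is swamp — fails this test, so Out. {habitat=forest, mass=2, age=26}: habitat is forest — fits, so In.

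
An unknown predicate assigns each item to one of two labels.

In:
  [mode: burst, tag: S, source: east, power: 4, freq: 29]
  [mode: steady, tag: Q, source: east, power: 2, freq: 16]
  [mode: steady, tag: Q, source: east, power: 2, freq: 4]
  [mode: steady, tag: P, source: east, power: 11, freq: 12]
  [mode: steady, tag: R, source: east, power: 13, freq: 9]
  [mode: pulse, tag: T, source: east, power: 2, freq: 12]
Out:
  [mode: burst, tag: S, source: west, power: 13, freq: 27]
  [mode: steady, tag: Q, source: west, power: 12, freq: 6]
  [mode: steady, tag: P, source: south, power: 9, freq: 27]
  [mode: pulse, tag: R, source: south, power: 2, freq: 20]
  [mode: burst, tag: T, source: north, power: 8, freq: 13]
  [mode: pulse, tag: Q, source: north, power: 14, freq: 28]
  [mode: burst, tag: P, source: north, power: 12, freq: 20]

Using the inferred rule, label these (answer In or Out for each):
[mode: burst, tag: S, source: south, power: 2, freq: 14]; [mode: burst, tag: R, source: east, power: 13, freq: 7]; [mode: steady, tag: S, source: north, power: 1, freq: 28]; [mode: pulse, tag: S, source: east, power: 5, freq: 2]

Out, In, Out, In

Checking candidate rules against both groups, what survives is: source is east.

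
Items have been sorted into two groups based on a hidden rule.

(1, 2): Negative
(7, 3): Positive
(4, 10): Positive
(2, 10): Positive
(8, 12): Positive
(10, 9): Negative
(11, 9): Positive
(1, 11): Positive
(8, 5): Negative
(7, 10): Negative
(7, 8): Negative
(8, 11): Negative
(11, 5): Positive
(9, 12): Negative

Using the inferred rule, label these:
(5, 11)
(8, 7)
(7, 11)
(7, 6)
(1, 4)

The pattern is that an item is 'Positive' exactly when: sum is even.
(5, 11): Positive (5+11 = 16).
(8, 7): Negative (8+7 = 15).
(7, 11): Positive (7+11 = 18).
(7, 6): Negative (7+6 = 13).
(1, 4): Negative (1+4 = 5).

Positive, Negative, Positive, Negative, Negative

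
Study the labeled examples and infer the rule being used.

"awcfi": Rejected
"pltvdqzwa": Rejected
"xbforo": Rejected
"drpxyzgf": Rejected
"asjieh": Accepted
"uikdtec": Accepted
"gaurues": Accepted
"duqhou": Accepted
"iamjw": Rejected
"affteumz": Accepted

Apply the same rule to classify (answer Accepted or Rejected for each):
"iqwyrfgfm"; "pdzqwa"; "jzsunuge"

Rule: has ≥ 3 vowels. This holds for each 'Accepted' example and fails for each 'Rejected' one.
"iqwyrfgfm" — 1 vowel, hence Rejected. "pdzqwa" — 1 vowel, hence Rejected. "jzsunuge" — 3 vowels, hence Accepted.

Rejected, Rejected, Accepted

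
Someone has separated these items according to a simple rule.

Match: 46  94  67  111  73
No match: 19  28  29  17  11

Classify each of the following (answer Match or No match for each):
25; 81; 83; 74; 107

No match, Match, Match, Match, Match

The distinguishing property — at least 46 — holds for all the 'Match' cases and none of the 'No match' cases.
25: 25 < 46, doesn't match → No match.
81: 81 ≥ 46, satisfies this → Match.
83: 83 ≥ 46, satisfies this → Match.
74: 74 ≥ 46, satisfies this → Match.
107: 107 ≥ 46, satisfies this → Match.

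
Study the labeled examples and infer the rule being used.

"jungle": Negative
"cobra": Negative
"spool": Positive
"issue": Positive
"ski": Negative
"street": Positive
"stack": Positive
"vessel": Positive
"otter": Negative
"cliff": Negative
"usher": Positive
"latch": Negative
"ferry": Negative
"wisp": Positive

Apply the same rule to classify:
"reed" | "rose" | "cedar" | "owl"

Negative, Positive, Negative, Negative

'Positive' ⟺ length ≥ 4 AND contains 's'.
"reed": Negative (length 4, no 's'). "rose": Positive (length 4, has 's'). "cedar": Negative (length 5, no 's'). "owl": Negative (length 3, no 's').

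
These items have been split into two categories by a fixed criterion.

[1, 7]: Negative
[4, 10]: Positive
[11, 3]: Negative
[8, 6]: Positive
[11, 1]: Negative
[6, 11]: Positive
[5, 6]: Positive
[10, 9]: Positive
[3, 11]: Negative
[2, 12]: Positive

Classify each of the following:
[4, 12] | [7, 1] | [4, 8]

Positive, Negative, Positive

The distinguishing property — product is even — holds for all the 'Positive' cases and none of the 'Negative' cases.
[4, 12]: 4·12 = 48 — satisfies this, so Positive. [7, 1]: 7·1 = 7 — doesn't match, so Negative. [4, 8]: 4·8 = 32 — satisfies this, so Positive.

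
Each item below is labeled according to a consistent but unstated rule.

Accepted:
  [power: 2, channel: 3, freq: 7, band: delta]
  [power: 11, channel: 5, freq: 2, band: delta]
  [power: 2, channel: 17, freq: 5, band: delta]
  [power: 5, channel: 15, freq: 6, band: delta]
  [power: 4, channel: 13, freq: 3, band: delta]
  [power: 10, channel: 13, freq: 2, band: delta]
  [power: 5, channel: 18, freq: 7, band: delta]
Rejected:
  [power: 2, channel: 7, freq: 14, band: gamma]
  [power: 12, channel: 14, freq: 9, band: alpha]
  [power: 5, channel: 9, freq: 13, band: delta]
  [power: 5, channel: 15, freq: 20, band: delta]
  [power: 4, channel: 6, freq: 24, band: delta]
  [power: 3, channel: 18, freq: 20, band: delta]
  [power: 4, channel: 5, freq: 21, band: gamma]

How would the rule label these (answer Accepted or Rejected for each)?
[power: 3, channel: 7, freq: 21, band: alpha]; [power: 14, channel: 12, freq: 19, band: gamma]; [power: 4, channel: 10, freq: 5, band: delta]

Rule: freq ≤ 7. This holds for each 'Accepted' example and fails for each 'Rejected' one.
[power: 3, channel: 7, freq: 21, band: alpha]: freq = 21, doesn't qualify → Rejected.
[power: 14, channel: 12, freq: 19, band: gamma]: freq = 19, doesn't qualify → Rejected.
[power: 4, channel: 10, freq: 5, band: delta]: freq = 5, passes → Accepted.

Rejected, Rejected, Accepted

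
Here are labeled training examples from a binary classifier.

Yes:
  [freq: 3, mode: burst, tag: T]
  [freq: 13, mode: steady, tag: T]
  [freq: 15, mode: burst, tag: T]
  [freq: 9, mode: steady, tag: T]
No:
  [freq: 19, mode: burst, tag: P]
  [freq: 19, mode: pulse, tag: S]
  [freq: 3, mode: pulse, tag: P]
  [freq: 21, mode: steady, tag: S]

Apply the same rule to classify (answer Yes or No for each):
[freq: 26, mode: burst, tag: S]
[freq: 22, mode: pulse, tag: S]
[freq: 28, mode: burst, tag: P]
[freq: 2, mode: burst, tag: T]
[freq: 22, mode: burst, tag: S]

No, No, No, Yes, No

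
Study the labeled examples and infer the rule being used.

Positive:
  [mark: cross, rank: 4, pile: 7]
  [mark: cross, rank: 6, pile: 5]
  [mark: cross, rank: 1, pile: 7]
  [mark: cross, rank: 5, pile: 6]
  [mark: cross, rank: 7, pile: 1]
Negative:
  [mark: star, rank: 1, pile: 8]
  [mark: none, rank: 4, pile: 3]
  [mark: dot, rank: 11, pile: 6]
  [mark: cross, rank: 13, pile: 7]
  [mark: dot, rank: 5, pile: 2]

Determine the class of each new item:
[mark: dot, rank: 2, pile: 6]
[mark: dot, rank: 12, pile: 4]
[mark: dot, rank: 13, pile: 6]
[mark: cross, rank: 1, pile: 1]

The classifier is using: mark is cross AND rank ≤ 7.

Negative, Negative, Negative, Positive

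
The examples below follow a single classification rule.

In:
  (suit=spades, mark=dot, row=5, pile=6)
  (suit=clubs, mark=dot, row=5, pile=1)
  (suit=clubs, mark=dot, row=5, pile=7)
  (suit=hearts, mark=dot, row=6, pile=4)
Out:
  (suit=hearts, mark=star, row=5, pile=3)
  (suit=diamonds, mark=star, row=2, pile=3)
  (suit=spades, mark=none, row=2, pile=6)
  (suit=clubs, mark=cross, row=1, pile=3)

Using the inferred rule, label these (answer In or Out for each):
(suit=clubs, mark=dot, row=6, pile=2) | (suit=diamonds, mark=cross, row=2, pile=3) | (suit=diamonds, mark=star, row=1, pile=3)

In, Out, Out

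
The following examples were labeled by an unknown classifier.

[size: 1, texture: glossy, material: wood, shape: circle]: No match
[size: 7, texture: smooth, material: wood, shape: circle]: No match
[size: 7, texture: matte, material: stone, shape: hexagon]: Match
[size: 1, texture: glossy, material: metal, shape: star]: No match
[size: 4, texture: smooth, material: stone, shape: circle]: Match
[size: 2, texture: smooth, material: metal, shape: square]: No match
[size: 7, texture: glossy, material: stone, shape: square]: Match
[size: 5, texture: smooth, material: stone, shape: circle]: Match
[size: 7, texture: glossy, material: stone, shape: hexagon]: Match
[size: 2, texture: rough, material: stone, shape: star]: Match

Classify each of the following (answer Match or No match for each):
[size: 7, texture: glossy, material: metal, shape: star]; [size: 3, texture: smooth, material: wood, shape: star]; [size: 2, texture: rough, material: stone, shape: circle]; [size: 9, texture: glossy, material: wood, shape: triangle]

No match, No match, Match, No match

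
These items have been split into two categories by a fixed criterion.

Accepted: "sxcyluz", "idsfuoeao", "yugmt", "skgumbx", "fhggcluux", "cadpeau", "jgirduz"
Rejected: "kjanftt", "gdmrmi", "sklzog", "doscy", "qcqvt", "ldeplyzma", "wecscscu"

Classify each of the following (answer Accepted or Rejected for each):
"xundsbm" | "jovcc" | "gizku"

Rule: odd length AND contains 'u'. This holds for each 'Accepted' example and fails for each 'Rejected' one.

Accepted, Rejected, Accepted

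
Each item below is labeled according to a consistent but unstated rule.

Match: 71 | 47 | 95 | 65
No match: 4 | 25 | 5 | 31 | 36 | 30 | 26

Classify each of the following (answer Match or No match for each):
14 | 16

The rule appears to be: at least 47.
14: 14 < 47 — doesn't match, so No match.
16: 16 < 47 — doesn't match, so No match.

No match, No match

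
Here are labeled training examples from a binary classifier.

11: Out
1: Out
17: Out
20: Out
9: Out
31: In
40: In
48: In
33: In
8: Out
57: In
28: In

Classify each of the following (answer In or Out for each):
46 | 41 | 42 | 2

A rule that fits every label: at least 28 — true of each 'In' example, false of each 'Out' one.
46: 46 ≥ 28, matches → In. 41: 41 ≥ 28, matches → In. 42: 42 ≥ 28, matches → In. 2: 2 < 28, fails this test → Out.

In, In, In, Out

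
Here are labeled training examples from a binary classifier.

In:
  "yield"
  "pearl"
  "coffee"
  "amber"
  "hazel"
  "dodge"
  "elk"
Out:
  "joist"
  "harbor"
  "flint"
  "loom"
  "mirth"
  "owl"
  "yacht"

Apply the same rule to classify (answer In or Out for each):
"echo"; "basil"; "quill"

In, Out, Out

One predicate separates the groups cleanly: contains 'e'.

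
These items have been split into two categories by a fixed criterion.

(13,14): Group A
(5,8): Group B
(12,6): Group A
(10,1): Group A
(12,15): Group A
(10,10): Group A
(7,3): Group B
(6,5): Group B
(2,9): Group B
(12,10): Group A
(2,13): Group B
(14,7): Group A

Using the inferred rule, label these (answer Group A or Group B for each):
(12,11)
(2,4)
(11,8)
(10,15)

Group A, Group B, Group A, Group A

All 'Group A' examples share one property — first ≥ 8 — and every 'Group B' example lacks it.
(12,11): first 12, meets the rule → Group A. (2,4): first 2, does not satisfy this → Group B. (11,8): first 11, meets the rule → Group A. (10,15): first 10, meets the rule → Group A.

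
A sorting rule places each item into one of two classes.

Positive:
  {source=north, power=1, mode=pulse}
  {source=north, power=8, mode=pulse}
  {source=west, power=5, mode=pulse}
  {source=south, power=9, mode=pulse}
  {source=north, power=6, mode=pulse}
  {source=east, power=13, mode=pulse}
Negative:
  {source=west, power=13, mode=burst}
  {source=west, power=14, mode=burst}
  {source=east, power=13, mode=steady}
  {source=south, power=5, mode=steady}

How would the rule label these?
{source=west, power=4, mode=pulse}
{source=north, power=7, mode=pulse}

Positive, Positive

All 'Positive' examples share one property — mode is pulse — and every 'Negative' example lacks it.
{source=west, power=4, mode=pulse}: mode is pulse, passes → Positive.
{source=north, power=7, mode=pulse}: mode is pulse, passes → Positive.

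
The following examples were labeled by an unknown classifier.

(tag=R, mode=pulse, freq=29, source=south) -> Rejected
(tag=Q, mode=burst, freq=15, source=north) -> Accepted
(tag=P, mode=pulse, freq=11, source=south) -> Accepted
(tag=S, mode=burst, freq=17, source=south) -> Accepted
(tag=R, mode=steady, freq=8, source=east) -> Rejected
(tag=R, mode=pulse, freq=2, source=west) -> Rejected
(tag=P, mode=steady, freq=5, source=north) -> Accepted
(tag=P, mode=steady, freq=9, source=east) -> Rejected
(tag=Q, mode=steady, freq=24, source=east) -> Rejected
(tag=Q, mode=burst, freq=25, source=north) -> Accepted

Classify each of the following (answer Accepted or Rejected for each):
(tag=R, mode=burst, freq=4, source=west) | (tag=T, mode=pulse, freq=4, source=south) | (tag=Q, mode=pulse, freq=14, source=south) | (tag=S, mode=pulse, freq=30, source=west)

The distinguishing property — source is not east AND tag is not R — holds for all the 'Accepted' cases and none of the 'Rejected' cases.
(tag=R, mode=burst, freq=4, source=west) → source is west, tag is R → Rejected.
(tag=T, mode=pulse, freq=4, source=south) → source is south, tag is T → Accepted.
(tag=Q, mode=pulse, freq=14, source=south) → source is south, tag is Q → Accepted.
(tag=S, mode=pulse, freq=30, source=west) → source is west, tag is S → Accepted.

Rejected, Accepted, Accepted, Accepted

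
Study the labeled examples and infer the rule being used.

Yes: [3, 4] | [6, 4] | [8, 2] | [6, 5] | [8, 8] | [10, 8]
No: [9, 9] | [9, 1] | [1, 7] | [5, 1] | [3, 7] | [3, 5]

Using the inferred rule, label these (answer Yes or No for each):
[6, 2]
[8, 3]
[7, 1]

Yes, Yes, No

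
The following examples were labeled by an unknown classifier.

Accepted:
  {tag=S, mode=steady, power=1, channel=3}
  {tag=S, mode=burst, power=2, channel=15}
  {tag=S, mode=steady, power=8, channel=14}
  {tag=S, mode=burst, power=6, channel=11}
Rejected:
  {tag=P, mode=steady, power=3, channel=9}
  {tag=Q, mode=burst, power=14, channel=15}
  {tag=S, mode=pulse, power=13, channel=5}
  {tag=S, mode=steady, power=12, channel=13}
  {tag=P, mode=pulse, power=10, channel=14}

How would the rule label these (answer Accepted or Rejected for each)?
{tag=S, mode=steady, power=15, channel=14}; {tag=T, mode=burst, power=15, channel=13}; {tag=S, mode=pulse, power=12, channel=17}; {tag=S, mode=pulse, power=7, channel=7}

Rejected, Rejected, Rejected, Accepted

Rule: tag is S AND power ≤ 8. This holds for each 'Accepted' example and fails for each 'Rejected' one.
{tag=S, mode=steady, power=15, channel=14} — tag is S, power = 15, hence Rejected.
{tag=T, mode=burst, power=15, channel=13} — tag is T, power = 15, hence Rejected.
{tag=S, mode=pulse, power=12, channel=17} — tag is S, power = 12, hence Rejected.
{tag=S, mode=pulse, power=7, channel=7} — tag is S, power = 7, hence Accepted.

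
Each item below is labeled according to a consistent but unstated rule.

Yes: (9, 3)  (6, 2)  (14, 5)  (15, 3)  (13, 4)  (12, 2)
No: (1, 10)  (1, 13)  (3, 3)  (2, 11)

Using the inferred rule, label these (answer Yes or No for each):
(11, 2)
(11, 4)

Yes, Yes

The classifier is using: first > second.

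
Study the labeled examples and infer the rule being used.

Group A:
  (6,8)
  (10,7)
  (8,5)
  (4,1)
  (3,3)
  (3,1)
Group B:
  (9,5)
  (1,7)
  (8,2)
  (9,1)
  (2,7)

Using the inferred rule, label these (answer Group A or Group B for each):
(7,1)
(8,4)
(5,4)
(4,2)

Rule: |first − second| ≤ 3. This holds for each 'Group A' example and fails for each 'Group B' one.
(7,1): |7−1| = 6, doesn't match → Group B. (8,4): |8−4| = 4, doesn't match → Group B. (5,4): |5−4| = 1, fits → Group A. (4,2): |4−2| = 2, fits → Group A.

Group B, Group B, Group A, Group A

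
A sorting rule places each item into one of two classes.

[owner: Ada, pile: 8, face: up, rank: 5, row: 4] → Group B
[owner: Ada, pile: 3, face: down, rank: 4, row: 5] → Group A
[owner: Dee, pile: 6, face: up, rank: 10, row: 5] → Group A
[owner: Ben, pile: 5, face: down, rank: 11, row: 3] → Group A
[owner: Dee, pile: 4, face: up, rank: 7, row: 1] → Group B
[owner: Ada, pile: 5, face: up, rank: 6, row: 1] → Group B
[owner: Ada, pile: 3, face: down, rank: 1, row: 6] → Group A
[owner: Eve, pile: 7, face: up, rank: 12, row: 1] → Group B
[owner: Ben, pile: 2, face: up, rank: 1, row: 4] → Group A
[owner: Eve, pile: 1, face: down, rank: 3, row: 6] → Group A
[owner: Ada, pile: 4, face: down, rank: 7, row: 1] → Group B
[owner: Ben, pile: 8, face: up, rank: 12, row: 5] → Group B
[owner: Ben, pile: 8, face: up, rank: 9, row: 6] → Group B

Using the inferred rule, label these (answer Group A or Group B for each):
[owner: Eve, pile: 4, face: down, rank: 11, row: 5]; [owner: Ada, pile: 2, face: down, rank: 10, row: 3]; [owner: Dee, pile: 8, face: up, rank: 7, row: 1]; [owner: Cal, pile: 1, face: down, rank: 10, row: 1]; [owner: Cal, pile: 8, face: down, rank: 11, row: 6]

The pattern is that an item is 'Group A' exactly when: row ≥ 3 AND pile ≤ 6.
[owner: Eve, pile: 4, face: down, rank: 11, row: 5]: row = 5, pile = 4 — qualifies, so Group A. [owner: Ada, pile: 2, face: down, rank: 10, row: 3]: row = 3, pile = 2 — qualifies, so Group A. [owner: Dee, pile: 8, face: up, rank: 7, row: 1]: row = 1, pile = 8 — does not satisfy this, so Group B. [owner: Cal, pile: 1, face: down, rank: 10, row: 1]: row = 1, pile = 1 — does not satisfy this, so Group B. [owner: Cal, pile: 8, face: down, rank: 11, row: 6]: row = 6, pile = 8 — does not satisfy this, so Group B.

Group A, Group A, Group B, Group B, Group B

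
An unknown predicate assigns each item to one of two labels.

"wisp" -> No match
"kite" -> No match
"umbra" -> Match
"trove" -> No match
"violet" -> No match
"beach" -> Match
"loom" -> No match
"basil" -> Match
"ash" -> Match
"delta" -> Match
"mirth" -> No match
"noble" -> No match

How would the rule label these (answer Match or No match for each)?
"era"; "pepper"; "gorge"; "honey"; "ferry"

Match, No match, No match, No match, No match

The distinguishing property — contains 'a' — holds for all the 'Match' cases and none of the 'No match' cases.
"era": Match (has 'a').
"pepper": No match (no 'a').
"gorge": No match (no 'a').
"honey": No match (no 'a').
"ferry": No match (no 'a').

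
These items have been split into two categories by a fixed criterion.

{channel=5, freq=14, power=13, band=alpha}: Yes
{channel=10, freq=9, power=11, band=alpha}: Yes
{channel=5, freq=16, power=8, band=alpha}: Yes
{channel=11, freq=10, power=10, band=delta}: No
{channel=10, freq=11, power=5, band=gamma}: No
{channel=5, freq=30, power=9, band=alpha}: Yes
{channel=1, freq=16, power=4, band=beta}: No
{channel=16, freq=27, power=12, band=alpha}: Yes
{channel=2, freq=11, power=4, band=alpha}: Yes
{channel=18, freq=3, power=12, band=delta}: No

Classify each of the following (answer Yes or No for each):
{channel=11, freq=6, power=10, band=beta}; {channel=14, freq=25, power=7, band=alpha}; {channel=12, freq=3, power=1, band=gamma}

Checking candidate rules against both groups, what survives is: band is alpha.
{channel=11, freq=6, power=10, band=beta}: band is beta, does not pass → No.
{channel=14, freq=25, power=7, band=alpha}: band is alpha, checks out → Yes.
{channel=12, freq=3, power=1, band=gamma}: band is gamma, does not pass → No.

No, Yes, No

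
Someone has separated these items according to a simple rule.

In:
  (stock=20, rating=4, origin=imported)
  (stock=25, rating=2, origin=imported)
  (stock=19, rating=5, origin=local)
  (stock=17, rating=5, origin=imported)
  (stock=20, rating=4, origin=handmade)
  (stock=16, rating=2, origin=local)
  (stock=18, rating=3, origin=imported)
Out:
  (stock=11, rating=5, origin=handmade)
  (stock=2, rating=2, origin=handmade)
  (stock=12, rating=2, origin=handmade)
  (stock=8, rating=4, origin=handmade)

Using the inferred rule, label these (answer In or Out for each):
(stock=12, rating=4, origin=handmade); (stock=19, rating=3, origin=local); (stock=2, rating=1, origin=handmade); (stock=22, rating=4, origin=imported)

Out, In, Out, In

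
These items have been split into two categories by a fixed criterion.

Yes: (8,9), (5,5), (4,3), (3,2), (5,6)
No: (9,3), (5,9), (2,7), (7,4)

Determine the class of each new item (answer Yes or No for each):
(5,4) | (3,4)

Yes, Yes

All 'Yes' examples share one property — |first − second| ≤ 1 — and every 'No' example lacks it.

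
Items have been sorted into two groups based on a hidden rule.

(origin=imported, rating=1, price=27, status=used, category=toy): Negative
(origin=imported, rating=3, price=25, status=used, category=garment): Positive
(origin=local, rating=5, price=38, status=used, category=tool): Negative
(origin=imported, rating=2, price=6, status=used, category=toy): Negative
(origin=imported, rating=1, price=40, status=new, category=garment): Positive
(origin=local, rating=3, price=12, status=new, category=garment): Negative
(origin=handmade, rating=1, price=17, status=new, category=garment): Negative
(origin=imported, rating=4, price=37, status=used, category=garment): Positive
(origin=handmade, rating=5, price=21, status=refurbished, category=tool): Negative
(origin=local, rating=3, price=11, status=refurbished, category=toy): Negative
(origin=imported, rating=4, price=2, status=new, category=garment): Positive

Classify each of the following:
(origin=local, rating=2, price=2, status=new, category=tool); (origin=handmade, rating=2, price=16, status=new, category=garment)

Negative, Negative

Every 'Positive' example satisfies: origin is imported AND category is garment. None of the 'Negative' examples do.
(origin=local, rating=2, price=2, status=new, category=tool): origin is local, category is tool — doesn't qualify, so Negative. (origin=handmade, rating=2, price=16, status=new, category=garment): origin is handmade, category is garment — doesn't qualify, so Negative.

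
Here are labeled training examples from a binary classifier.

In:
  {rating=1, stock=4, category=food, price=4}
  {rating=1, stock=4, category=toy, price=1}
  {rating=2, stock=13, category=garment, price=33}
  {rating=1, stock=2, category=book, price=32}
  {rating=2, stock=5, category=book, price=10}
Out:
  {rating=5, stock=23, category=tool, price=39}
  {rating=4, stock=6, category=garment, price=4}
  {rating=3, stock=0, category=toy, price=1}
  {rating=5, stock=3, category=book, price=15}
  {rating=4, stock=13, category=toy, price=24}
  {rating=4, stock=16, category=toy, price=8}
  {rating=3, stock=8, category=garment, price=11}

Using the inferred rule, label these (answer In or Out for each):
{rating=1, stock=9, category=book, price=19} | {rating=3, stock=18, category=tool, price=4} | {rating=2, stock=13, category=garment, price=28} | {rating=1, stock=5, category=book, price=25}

In, Out, In, In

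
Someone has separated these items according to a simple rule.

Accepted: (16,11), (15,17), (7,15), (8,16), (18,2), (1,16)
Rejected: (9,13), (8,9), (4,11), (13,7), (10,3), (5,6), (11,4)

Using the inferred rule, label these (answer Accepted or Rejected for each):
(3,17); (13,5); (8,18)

Accepted, Rejected, Accepted

The simplest hypothesis consistent with all the labels is: max ≥ 15.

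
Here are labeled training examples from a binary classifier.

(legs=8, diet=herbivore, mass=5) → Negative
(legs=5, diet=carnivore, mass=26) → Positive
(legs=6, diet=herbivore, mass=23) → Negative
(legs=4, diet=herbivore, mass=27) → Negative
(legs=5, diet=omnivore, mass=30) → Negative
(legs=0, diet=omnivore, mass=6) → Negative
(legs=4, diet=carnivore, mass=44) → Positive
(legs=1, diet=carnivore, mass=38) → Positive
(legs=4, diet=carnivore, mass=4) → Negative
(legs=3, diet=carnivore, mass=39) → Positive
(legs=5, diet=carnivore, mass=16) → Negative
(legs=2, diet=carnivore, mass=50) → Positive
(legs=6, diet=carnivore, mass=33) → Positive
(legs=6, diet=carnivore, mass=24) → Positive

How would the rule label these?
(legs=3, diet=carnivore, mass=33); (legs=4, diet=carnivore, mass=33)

Rule: diet is carnivore AND mass ≥ 23. This holds for each 'Positive' example and fails for each 'Negative' one.
(legs=3, diet=carnivore, mass=33): diet is carnivore, mass = 33 — qualifies, so Positive.
(legs=4, diet=carnivore, mass=33): diet is carnivore, mass = 33 — qualifies, so Positive.

Positive, Positive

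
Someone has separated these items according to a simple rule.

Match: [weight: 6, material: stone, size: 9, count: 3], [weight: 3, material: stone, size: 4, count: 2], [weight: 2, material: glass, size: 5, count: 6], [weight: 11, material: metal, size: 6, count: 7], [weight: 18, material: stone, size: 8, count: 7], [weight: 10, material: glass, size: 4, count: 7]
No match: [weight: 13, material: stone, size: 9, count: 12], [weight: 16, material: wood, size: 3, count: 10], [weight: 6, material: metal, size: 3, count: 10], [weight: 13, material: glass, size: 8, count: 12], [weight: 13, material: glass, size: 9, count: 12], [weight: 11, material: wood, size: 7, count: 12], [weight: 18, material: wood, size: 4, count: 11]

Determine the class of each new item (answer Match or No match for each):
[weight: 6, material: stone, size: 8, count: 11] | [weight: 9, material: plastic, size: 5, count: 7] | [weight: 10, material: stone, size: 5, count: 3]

No match, Match, Match

The pattern is that an item is 'Match' exactly when: count ≤ 7.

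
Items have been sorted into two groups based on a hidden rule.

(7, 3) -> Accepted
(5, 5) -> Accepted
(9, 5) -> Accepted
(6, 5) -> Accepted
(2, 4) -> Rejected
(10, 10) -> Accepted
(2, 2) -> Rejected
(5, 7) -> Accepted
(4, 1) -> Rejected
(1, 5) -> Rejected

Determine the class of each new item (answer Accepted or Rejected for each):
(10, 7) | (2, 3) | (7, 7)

Accepted, Rejected, Accepted

Every 'Accepted' example satisfies: sum ≥ 10. None of the 'Rejected' examples do.
(10, 7): 10+7 = 17, qualifies → Accepted. (2, 3): 2+3 = 5, does not fit → Rejected. (7, 7): 7+7 = 14, qualifies → Accepted.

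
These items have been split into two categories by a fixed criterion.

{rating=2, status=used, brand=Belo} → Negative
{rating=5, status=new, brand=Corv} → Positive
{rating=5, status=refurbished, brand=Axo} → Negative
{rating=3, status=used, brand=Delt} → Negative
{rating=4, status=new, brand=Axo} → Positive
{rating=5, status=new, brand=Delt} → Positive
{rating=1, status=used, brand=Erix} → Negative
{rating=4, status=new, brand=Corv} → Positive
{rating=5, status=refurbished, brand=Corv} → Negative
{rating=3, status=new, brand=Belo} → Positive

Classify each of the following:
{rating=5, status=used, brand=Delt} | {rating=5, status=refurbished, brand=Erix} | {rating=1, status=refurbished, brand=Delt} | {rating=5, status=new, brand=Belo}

One predicate separates the groups cleanly: status is new.
{rating=5, status=used, brand=Delt}: Negative (status is used).
{rating=5, status=refurbished, brand=Erix}: Negative (status is refurbished).
{rating=1, status=refurbished, brand=Delt}: Negative (status is refurbished).
{rating=5, status=new, brand=Belo}: Positive (status is new).

Negative, Negative, Negative, Positive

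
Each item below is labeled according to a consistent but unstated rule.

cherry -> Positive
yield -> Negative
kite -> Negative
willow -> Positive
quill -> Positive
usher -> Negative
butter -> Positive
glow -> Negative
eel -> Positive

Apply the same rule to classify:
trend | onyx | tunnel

The classifier is using: has a double letter.

Negative, Negative, Positive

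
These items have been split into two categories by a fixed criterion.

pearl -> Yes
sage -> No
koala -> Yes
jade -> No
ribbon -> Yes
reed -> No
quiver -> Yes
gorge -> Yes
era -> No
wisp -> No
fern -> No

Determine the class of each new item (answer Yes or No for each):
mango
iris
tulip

Rule: length ≥ 5. This holds for each 'Yes' example and fails for each 'No' one.
mango: Yes (length 5). iris: No (length 4). tulip: Yes (length 5).

Yes, No, Yes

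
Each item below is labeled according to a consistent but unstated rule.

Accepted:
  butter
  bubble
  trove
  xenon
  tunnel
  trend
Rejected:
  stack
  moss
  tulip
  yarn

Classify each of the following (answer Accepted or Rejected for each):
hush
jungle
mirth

Rejected, Accepted, Rejected

One predicate separates the groups cleanly: contains 'e'.
hush: Rejected (no 'e'). jungle: Accepted (has 'e'). mirth: Rejected (no 'e').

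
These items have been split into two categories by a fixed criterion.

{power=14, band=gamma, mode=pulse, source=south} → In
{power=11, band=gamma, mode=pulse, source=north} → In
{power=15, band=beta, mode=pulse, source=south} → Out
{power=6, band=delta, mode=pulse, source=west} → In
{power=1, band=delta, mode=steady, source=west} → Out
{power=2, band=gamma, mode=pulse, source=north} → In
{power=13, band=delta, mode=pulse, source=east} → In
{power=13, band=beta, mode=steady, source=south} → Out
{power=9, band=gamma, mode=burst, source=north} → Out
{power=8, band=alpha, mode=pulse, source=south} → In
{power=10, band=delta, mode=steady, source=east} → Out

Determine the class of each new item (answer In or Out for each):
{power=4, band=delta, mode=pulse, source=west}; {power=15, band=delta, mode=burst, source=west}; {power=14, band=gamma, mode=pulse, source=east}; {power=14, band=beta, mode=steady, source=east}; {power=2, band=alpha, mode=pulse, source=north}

The simplest hypothesis consistent with all the labels is: mode is pulse AND power ≤ 14.
{power=4, band=delta, mode=pulse, source=west}: In (mode is pulse, power = 4). {power=15, band=delta, mode=burst, source=west}: Out (mode is burst, power = 15). {power=14, band=gamma, mode=pulse, source=east}: In (mode is pulse, power = 14). {power=14, band=beta, mode=steady, source=east}: Out (mode is steady, power = 14). {power=2, band=alpha, mode=pulse, source=north}: In (mode is pulse, power = 2).

In, Out, In, Out, In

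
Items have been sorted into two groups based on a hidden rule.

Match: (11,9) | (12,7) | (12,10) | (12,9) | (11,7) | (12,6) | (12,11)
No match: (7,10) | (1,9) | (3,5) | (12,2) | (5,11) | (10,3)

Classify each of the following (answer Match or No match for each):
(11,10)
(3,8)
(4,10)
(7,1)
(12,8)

Match, No match, No match, No match, Match

The common property of the 'Match' items is: sum ≥ 18. No 'No match' item has it.
(11,10): 11+10 = 21 — matches, so Match.
(3,8): 3+8 = 11 — does not satisfy this, so No match.
(4,10): 4+10 = 14 — does not satisfy this, so No match.
(7,1): 7+1 = 8 — does not satisfy this, so No match.
(12,8): 12+8 = 20 — matches, so Match.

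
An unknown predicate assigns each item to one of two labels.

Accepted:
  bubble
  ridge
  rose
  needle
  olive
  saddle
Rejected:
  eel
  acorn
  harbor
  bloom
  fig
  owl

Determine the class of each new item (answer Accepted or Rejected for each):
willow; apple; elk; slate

'Accepted' ⟺ ends with 'e'.
willow: Rejected (ends with 'w').
apple: Accepted (ends with 'e').
elk: Rejected (ends with 'k').
slate: Accepted (ends with 'e').

Rejected, Accepted, Rejected, Accepted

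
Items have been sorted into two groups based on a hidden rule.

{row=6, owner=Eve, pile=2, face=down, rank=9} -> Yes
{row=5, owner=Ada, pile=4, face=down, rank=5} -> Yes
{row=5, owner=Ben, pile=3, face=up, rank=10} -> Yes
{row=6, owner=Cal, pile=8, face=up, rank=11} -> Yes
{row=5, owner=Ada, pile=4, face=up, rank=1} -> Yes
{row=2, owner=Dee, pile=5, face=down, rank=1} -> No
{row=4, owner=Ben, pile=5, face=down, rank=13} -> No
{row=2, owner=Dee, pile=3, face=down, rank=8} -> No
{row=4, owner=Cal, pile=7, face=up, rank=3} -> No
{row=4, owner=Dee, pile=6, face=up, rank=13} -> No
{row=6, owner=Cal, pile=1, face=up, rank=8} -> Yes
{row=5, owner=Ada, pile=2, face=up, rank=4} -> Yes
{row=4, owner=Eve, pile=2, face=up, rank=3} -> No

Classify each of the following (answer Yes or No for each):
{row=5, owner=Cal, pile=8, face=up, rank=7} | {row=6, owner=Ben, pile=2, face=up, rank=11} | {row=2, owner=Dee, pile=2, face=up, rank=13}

Yes, Yes, No

The simplest hypothesis consistent with all the labels is: row ≥ 5.
{row=5, owner=Cal, pile=8, face=up, rank=7} → row = 5 → Yes.
{row=6, owner=Ben, pile=2, face=up, rank=11} → row = 6 → Yes.
{row=2, owner=Dee, pile=2, face=up, rank=13} → row = 2 → No.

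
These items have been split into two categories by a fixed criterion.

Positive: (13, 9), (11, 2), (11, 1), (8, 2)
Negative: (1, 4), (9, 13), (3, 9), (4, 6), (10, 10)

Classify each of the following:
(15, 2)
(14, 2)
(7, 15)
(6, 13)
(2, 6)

Positive, Positive, Negative, Negative, Negative

The distinguishing property — first > second — holds for all the 'Positive' cases and none of the 'Negative' cases.
(15, 2): 15 > 2 — passes, so Positive. (14, 2): 14 > 2 — passes, so Positive. (7, 15): 7 < 15 — does not fit, so Negative. (6, 13): 6 < 13 — does not fit, so Negative. (2, 6): 2 < 6 — does not fit, so Negative.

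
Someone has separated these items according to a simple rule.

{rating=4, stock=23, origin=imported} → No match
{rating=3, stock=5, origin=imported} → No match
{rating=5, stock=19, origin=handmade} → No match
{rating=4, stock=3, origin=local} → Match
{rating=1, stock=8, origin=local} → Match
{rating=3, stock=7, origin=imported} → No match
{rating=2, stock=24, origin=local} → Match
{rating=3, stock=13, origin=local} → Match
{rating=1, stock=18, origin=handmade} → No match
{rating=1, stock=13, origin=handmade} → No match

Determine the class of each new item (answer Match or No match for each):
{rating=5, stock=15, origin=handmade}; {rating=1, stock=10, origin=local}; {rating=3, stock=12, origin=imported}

No match, Match, No match

The distinguishing property — origin is local — holds for all the 'Match' cases and none of the 'No match' cases.
{rating=5, stock=15, origin=handmade}: No match (origin is handmade).
{rating=1, stock=10, origin=local}: Match (origin is local).
{rating=3, stock=12, origin=imported}: No match (origin is imported).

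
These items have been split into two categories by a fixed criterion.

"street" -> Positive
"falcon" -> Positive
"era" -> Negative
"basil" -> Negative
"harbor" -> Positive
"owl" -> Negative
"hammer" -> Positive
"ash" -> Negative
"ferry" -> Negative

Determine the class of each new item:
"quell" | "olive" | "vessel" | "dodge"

Negative, Negative, Positive, Negative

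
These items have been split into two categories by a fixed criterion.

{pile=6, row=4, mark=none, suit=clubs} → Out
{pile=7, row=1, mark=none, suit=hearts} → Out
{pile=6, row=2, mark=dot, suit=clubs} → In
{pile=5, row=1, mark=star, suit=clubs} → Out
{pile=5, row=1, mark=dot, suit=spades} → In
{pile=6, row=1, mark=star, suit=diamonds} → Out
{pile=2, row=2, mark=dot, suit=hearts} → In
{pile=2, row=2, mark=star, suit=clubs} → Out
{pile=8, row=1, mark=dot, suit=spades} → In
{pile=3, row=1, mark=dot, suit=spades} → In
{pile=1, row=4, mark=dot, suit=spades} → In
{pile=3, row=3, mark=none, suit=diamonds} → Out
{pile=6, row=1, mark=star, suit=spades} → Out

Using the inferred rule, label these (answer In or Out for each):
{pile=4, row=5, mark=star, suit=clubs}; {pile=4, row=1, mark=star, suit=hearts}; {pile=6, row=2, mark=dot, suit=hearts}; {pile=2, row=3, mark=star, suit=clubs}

All 'In' examples share one property — mark is dot — and every 'Out' example lacks it.
{pile=4, row=5, mark=star, suit=clubs}: mark is star — fails the rule, so Out. {pile=4, row=1, mark=star, suit=hearts}: mark is star — fails the rule, so Out. {pile=6, row=2, mark=dot, suit=hearts}: mark is dot — meets the rule, so In. {pile=2, row=3, mark=star, suit=clubs}: mark is star — fails the rule, so Out.

Out, Out, In, Out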